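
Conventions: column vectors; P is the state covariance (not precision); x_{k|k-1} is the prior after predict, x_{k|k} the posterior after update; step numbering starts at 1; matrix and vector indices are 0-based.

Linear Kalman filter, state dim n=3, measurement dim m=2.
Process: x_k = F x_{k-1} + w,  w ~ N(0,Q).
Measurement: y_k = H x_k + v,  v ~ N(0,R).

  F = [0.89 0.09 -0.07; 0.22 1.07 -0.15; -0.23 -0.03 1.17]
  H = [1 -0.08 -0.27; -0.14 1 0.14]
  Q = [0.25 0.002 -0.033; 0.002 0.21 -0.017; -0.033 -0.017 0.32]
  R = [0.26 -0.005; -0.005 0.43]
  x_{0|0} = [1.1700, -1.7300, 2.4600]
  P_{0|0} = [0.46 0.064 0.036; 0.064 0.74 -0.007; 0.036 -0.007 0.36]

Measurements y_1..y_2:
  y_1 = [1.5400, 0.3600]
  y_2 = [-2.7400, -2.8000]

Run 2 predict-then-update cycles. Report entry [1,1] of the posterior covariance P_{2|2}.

step 1: x^-=[0.7134, -1.9627, 2.6610]  P^-=[0.6280 0.2246 -0.1244; 0.2246 1.1176 -0.1417; -0.1244 -0.1417 0.8198]  S=[0.9800 0.0315; 0.0315 1.4783]  K=[0.6546 0.0667; 0.1539 0.7180; -0.3412 0.0009]  nu=[1.3881, 2.0500]  x^+=[1.7588, -0.2771, 2.1891]  P^+=[0.1987 0.0399 0.0951; 0.0399 0.3253 -0.0834; 0.0951 -0.0834 0.7057]
step 2: x^-=[1.3871, -0.2379, 2.1651]  P^-=[0.4091 0.1117 -0.0426; 0.1117 0.6472 -0.2485; -0.0426 -0.2485 1.2521]  S=[0.7589 0.0138; 0.0138 1.0106]  K=[0.5417 0.0405; 0.1566 0.5884; -0.4743 -0.0600]  nu=[-3.5616, -2.6710]  x^+=[-0.6504, -2.3671, 4.0146]  P^+=[0.1841 0.0187 0.1556; 0.0187 0.2762 -0.1524; 0.1556 -0.1524 1.0769]

P_post[1,1] = 0.2762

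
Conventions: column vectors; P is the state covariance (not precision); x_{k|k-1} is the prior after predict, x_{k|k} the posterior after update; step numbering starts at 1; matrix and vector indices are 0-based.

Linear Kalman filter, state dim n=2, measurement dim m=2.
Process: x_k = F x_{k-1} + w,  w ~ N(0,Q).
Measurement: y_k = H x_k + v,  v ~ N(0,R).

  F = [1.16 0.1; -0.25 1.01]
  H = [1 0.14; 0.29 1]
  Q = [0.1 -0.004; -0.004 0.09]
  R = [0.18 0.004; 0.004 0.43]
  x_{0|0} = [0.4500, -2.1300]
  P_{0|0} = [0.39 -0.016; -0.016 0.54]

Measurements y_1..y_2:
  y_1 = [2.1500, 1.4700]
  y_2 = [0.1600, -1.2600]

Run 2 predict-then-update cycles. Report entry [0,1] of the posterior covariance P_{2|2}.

P_post[0,1] = -0.0517

step 1: x^-=[0.3090, -2.2638]  P^-=[0.6265 -0.0809; -0.0809 0.6733]  S=[0.7970 0.1957; 0.1957 1.1091]  K=[0.7835 -0.0474; -0.1329 0.6094]  nu=[2.1579, 3.6442]  x^+=[1.8268, -0.3299]  P^+=[0.1493 -0.0606; -0.0606 0.2791]
step 2: x^-=[2.0862, -0.7899]  P^-=[0.2897 -0.0885; -0.0885 0.4146]  S=[0.4530 0.0539; 0.0539 0.8176]  K=[0.6176 -0.0463; -0.1249 0.4839]  nu=[-1.8156, -1.0751]  x^+=[1.0147, -1.0833]  P^+=[0.1182 -0.0517; -0.0517 0.2226]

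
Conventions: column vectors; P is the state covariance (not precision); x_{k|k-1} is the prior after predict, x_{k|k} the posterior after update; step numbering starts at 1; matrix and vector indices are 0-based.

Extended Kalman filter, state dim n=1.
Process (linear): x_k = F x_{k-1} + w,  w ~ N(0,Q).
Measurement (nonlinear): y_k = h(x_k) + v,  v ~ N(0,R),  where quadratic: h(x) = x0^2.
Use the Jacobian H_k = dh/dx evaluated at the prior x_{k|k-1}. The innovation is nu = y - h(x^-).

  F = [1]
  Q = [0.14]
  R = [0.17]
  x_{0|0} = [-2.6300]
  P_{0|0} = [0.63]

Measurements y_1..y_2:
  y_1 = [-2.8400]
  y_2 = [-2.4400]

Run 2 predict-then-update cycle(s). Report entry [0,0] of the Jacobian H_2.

H_jac[0,0] = -1.5795

step 1: x^-=[-2.6300]  P^-=[0.7700]  H_jac=[-5.2600]  S=[21.4741]  K=[-0.1886]  nu=[-9.7569]  x^+=[-0.7898]  P^+=[0.0061]
step 2: x^-=[-0.7898]  P^-=[0.1461]  H_jac=[-1.5795]  S=[0.5345]  K=[-0.4317]  nu=[-3.0637]  x^+=[0.5330]  P^+=[0.0465]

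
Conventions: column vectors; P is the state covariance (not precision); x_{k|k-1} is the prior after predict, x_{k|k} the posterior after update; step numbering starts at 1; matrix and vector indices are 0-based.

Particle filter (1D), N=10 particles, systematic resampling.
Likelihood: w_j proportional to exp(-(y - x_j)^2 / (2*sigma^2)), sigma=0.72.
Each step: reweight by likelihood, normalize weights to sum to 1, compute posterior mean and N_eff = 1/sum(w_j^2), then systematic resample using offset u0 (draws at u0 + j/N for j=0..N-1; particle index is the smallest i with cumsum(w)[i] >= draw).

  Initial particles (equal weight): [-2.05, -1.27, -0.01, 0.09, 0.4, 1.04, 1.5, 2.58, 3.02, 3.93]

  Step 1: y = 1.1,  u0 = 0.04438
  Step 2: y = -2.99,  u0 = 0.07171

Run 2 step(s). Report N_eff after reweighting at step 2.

N_eff = 2.2376

step 1: w=[0.0000, 0.0013, 0.0921, 0.1129, 0.1883, 0.3011, 0.2589, 0.0365, 0.0086, 0.0001]  mean=0.9052  Neff=4.6339  idx=[2, 3, 4, 4, 5, 5, 5, 6, 6, 6]
step 2: w=[0.5811, 0.3239, 0.0468, 0.0468, 0.0005, 0.0005, 0.0005, 0.0000, 0.0000, 0.0000]  mean=0.0623  Neff=2.2376  idx=[0, 0, 0, 0, 0, 0, 1, 1, 1, 3]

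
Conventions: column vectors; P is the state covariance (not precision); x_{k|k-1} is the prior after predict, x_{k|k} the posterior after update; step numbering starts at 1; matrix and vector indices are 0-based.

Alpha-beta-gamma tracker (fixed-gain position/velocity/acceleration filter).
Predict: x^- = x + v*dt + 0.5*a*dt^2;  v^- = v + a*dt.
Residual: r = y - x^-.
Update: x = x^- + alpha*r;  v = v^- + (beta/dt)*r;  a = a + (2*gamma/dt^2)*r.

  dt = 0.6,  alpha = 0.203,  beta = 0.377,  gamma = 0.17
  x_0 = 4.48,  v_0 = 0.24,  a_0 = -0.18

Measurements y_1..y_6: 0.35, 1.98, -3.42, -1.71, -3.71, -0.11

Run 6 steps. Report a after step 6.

step 1: x_pred=4.5916  r=-4.2416  x^+=3.7306  v^+=-2.5331  a^+=-4.1860
step 2: x_pred=1.4572  r=0.5228  x^+=1.5633  v^+=-4.7162  a^+=-3.6922
step 3: x_pred=-1.9310  r=-1.4890  x^+=-2.2333  v^+=-7.8671  a^+=-5.0985
step 4: x_pred=-7.8713  r=6.1613  x^+=-6.6205  v^+=-7.0549  a^+=0.7205
step 5: x_pred=-10.7238  r=7.0138  x^+=-9.3000  v^+=-2.2156  a^+=7.3446
step 6: x_pred=-9.3073  r=9.1973  x^+=-7.4403  v^+=7.9701  a^+=16.0310

a_post = 16.0310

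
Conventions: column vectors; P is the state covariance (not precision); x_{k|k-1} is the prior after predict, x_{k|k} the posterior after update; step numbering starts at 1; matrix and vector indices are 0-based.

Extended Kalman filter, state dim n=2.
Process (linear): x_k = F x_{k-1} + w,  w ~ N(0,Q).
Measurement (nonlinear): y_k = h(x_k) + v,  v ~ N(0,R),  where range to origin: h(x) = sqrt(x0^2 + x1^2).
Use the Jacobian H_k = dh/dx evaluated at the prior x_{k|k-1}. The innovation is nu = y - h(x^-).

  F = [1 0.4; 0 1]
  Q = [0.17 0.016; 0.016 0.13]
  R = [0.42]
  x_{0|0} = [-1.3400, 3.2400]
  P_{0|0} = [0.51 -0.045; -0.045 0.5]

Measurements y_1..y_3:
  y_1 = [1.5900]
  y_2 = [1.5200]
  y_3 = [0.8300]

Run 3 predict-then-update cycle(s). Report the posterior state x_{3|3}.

x_post = [0.2673, 1.4388]

step 1: x^-=[-0.0440, 3.2400]  P^-=[0.7240 0.1710; 0.1710 0.6300]  H_jac=[-0.0136 0.9999]  S=[1.0454]  K=[0.1542; 0.6004]  nu=[-1.6503]  x^+=[-0.2984, 2.2492]  P^+=[0.6992 0.0742; 0.0742 0.2532]
step 2: x^-=[0.6013, 2.2492]  P^-=[0.9691 0.1915; 0.1915 0.3832]  H_jac=[0.2583 0.9661]  S=[0.9378]  K=[0.4641; 0.4475]  nu=[-0.8082]  x^+=[0.2262, 1.8876]  P^+=[0.7670 -0.0033; -0.0033 0.1954]
step 3: x^-=[0.9812, 1.8876]  P^-=[0.9657 0.0909; 0.0909 0.3254]  H_jac=[0.4612 0.8873]  S=[0.9560]  K=[0.5503; 0.3459]  nu=[-1.2973]  x^+=[0.2673, 1.4388]  P^+=[0.6762 -0.0910; -0.0910 0.2110]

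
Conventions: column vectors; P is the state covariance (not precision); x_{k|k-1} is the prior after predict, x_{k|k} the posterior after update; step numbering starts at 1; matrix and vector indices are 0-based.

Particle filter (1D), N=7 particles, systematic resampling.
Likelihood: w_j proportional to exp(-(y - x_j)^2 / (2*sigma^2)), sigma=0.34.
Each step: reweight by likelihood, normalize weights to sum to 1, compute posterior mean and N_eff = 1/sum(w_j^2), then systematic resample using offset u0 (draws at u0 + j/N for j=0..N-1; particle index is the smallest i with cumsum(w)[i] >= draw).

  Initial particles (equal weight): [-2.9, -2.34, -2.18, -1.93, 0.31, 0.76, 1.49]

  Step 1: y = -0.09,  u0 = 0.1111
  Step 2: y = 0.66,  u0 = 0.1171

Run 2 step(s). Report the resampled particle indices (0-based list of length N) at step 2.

step 1: w=[0.0000, 0.0000, 0.0000, 0.0000, 0.9193, 0.0807, 0.0000]  mean=0.3464  Neff=1.1743  idx=[4, 4, 4, 4, 4, 4, 5]
step 2: w=[0.1311, 0.1311, 0.1311, 0.1311, 0.1311, 0.1311, 0.2133]  mean=0.4060  Neff=6.7274  idx=[0, 1, 3, 4, 5, 6, 6]

resampled_idx = [0, 1, 3, 4, 5, 6, 6]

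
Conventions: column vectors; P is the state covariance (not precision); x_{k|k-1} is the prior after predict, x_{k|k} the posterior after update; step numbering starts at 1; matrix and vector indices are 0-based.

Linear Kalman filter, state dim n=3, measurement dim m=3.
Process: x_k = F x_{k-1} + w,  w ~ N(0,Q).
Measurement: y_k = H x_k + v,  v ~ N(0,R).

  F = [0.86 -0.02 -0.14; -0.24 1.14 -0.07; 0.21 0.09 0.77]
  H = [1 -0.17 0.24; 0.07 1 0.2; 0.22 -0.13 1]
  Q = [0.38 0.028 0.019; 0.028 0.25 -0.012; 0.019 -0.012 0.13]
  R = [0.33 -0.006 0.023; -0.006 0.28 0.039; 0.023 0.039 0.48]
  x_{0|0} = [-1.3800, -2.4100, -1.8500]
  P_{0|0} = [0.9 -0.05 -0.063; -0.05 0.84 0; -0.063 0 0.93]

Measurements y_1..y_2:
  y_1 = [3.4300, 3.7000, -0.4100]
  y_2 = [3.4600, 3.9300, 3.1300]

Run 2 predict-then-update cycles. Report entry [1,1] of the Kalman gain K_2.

K[1,1] = 0.6515

step 1: x^-=[-0.8796, -2.2867, -1.9312]  P^-=[1.0811 -0.2154 0.0362; -0.2154 1.4233 -0.0196; 0.0362 -0.0196 0.7056]  S=[1.5851 -0.3474 0.5398; -0.3474 1.6998 -0.0487; 0.5398 -0.0487 1.2954]  K=[0.7534 0.0738 -0.0780; -0.0681 0.8083 -0.1358; -0.0466 0.0799 0.5753]  nu=[4.3843, 6.4345, 1.4174]  x^+=[2.7878, 2.4236, -0.8058]  P^+=[0.2658 0.0094 -0.0745; 0.0094 0.2225 -0.0084; -0.0745 -0.0084 0.2935]
step 2: x^-=[2.4619, 2.1502, 0.1831]  P^-=[0.6000 -0.0165 -0.0112; -0.0165 0.5496 -0.0088; -0.0112 -0.0088 0.2926]  S=[0.9637 -0.0639 0.2301; -0.0639 0.8381 0.0220; 0.2301 0.0220 0.8092]  K=[0.6352 0.0770 -0.0308; -0.0473 0.6515 -0.1079; -0.0212 0.0472 0.3647]  nu=[1.3197, 1.5708, 2.6848]  x^+=[3.3384, 2.8215, 1.2085]  P^+=[0.2208 0.0100 -0.0445; 0.0100 0.1791 -0.0064; -0.0445 -0.0064 0.1854]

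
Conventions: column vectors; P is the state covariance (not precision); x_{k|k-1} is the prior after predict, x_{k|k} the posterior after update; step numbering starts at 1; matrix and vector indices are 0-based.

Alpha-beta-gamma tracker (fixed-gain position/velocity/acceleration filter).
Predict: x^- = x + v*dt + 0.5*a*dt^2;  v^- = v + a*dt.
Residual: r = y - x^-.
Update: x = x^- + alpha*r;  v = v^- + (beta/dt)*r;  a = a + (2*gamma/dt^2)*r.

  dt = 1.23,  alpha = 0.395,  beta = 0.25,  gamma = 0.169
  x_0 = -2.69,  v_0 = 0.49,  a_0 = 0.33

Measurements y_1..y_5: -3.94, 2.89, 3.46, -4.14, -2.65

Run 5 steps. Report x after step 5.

x_post = 1.5634

step 1: x_pred=-1.8377  r=-2.1023  x^+=-2.6681  v^+=0.4686  a^+=-0.1397
step 2: x_pred=-2.1974  r=5.0874  x^+=-0.1879  v^+=1.3308  a^+=0.9969
step 3: x_pred=2.2031  r=1.2569  x^+=2.6996  v^+=2.8124  a^+=1.2777
step 4: x_pred=7.1254  r=-11.2654  x^+=2.6756  v^+=2.0943  a^+=-1.2391
step 5: x_pred=4.3142  r=-6.9642  x^+=1.5634  v^+=-0.8453  a^+=-2.7950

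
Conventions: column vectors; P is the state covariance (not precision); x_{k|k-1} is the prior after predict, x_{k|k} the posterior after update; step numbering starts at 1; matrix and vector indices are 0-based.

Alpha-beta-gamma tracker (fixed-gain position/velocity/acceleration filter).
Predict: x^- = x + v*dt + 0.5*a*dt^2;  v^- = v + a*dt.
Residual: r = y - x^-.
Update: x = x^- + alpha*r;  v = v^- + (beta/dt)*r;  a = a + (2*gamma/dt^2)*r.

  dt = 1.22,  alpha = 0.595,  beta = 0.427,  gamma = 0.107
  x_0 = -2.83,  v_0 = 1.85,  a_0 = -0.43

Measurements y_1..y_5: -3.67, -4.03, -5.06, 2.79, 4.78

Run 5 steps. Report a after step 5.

step 1: x_pred=-0.8930  r=-2.7770  x^+=-2.5453  v^+=0.3535  a^+=-0.8293
step 2: x_pred=-2.7313  r=-1.2987  x^+=-3.5040  v^+=-1.1128  a^+=-1.0160
step 3: x_pred=-5.6178  r=0.5578  x^+=-5.2859  v^+=-2.1571  a^+=-0.9358
step 4: x_pred=-8.6140  r=11.4040  x^+=-1.8286  v^+=0.6926  a^+=0.7038
step 5: x_pred=-0.4599  r=5.2399  x^+=2.6579  v^+=3.3852  a^+=1.4572

a_post = 1.4572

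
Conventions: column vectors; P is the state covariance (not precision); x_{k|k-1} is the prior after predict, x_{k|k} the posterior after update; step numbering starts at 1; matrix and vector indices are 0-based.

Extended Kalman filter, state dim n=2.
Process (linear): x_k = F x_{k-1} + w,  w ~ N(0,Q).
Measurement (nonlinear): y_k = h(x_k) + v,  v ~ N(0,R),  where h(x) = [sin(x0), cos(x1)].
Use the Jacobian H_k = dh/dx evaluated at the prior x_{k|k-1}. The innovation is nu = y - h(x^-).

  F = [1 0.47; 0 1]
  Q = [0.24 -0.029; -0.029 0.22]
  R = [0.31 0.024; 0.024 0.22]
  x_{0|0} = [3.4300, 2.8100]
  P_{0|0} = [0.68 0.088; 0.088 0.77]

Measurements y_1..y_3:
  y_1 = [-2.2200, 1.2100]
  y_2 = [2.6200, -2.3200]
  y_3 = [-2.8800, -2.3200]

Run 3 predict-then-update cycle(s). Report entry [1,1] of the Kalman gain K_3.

K[1,1] = -0.4907

step 1: x^-=[4.7507, 2.8100]  P^-=[1.1728 0.4209; 0.4209 0.9900]  H_jac=[0.0383 0.0000; 0.0000 -0.3255]  S=[0.3117 0.0188; 0.0188 0.3249]  K=[0.1701 -0.4315; 0.1118 -0.9984]  nu=[-1.2207, 2.1555]  x^+=[3.6129, 0.5216]  P^+=[1.1060 0.2791; 0.2791 0.6664]
step 2: x^-=[3.8581, 0.5216]  P^-=[1.7556 0.5633; 0.5633 0.8864]  H_jac=[-0.7541 0.0000; 0.0000 -0.4982]  S=[1.3084 0.2357; 0.2357 0.4400]  K=[-0.9927 -0.1062; -0.1593 -0.9184]  nu=[3.2767, -3.1870]  x^+=[0.9435, 2.9265]  P^+=[0.4115 0.0947; 0.0947 0.4132]
step 3: x^-=[2.3189, 2.9265]  P^-=[0.8318 0.2599; 0.2599 0.6332]  H_jac=[-0.6803 0.0000; 0.0000 -0.2134]  S=[0.6949 0.0617; 0.0617 0.2488]  K=[-0.8123 -0.0214; -0.2108 -0.4907]  nu=[-3.6130, -1.3430]  x^+=[5.2826, 4.3473]  P^+=[0.3709 0.1134; 0.1134 0.5296]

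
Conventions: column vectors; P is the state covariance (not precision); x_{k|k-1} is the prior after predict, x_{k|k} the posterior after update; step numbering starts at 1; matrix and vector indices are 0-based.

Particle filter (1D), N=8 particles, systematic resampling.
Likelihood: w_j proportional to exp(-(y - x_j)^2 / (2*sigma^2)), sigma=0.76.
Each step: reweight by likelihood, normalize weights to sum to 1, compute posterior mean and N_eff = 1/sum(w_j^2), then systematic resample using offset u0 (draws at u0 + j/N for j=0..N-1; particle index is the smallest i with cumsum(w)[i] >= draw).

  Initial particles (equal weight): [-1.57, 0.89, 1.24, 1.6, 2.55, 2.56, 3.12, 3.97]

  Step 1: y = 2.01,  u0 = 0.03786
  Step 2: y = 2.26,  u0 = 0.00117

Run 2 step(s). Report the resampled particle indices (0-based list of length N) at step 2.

step 1: w=[0.0000, 0.0906, 0.1606, 0.2319, 0.2084, 0.2065, 0.0923, 0.0096]  mean=2.0373  Neff=5.4799  idx=[1, 2, 3, 3, 4, 4, 5, 6]
step 2: w=[0.0373, 0.0769, 0.1297, 0.1297, 0.1759, 0.1759, 0.1750, 0.0997]  mean=2.1996  Neff=6.9748  idx=[0, 2, 3, 4, 4, 5, 6, 6]

resampled_idx = [0, 2, 3, 4, 4, 5, 6, 6]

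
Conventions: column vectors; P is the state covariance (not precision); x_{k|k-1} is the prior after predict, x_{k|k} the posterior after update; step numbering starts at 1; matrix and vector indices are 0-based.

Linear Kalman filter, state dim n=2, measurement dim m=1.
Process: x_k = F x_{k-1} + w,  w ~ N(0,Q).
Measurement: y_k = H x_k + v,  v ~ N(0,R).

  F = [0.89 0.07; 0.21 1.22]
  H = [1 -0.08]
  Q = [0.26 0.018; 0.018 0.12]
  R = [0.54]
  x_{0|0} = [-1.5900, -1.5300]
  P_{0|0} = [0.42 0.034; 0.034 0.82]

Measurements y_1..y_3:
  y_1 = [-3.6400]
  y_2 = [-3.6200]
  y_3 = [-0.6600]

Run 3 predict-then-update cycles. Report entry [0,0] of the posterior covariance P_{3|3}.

step 1: x^-=[-1.5222, -2.2005]  P^-=[0.6009 0.2039; 0.2039 1.3764]  S=[1.1171]  K=[0.5233; 0.0840]  nu=[-2.2938]  x^+=[-2.7226, -2.3932]  P^+=[0.2950 0.1548; 0.1548 1.3686]
step 2: x^-=[-2.5907, -3.4914]  P^-=[0.5197 0.3604; 0.3604 2.2493]  S=[1.0164]  K=[0.4829; 0.1776]  nu=[-1.3086]  x^+=[-3.2226, -3.7238]  P^+=[0.2826 0.2733; 0.2733 2.2173]
step 3: x^-=[-3.1288, -5.2198]  P^-=[0.5288 0.5609; 0.5609 3.5726]  S=[1.0019]  K=[0.4830; 0.2746]  nu=[2.0512]  x^+=[-2.1381, -4.6566]  P^+=[0.2951 0.4280; 0.4280 3.4971]

P_post[0,0] = 0.2951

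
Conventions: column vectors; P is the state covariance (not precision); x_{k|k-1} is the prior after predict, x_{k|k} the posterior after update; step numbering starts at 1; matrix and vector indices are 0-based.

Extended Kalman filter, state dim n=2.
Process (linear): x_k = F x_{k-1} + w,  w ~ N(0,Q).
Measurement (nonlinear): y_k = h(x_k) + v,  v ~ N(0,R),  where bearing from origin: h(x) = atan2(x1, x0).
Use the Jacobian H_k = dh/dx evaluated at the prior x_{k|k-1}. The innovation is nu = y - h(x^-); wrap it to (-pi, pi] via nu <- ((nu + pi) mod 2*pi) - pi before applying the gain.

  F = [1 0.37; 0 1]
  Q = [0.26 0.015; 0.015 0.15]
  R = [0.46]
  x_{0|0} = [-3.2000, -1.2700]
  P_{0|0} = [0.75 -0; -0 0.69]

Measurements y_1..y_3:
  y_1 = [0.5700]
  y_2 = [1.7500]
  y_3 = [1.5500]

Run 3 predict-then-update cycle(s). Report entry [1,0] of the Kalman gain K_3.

K[1,0] = -0.5542

step 1: x^-=[-3.6699, -1.2700]  P^-=[1.1045 0.2703; 0.2703 0.8400]  H_jac=[0.0842 -0.2433]  S=[0.5065]  K=[0.0538; -0.3586]  nu=[-2.9048]  x^+=[-3.8261, -0.2283]  P^+=[1.1030 0.2801; 0.2801 0.7749]
step 2: x^-=[-3.9105, -0.2283]  P^-=[1.6763 0.5818; 0.5818 0.9249]  H_jac=[0.0149 -0.2549]  S=[0.5160]  K=[-0.2390; -0.4400]  nu=[-1.4499]  x^+=[-3.5640, 0.4097]  P^+=[1.6468 0.5275; 0.5275 0.8250]
step 3: x^-=[-3.4124, 0.4097]  P^-=[2.4101 0.8477; 0.8477 0.9750]  H_jac=[-0.0347 -0.2889]  S=[0.5612]  K=[-0.5853; -0.5542]  nu=[-1.4721]  x^+=[-2.5508, 1.2255]  P^+=[2.2179 0.6657; 0.6657 0.8026]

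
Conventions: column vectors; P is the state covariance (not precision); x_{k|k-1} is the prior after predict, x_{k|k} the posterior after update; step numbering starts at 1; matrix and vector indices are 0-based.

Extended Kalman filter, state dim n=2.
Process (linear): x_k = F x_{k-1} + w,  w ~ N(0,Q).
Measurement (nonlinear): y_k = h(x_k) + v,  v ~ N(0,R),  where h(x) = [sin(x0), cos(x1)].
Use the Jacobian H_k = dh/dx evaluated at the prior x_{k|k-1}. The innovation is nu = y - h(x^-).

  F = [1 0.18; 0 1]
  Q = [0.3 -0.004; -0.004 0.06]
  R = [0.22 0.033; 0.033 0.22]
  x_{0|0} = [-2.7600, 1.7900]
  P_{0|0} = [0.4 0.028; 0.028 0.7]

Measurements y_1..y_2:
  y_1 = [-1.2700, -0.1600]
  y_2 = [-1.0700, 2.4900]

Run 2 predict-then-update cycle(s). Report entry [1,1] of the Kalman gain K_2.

step 1: x^-=[-2.4378, 1.7900]  P^-=[0.7328 0.1500; 0.1500 0.7600]  H_jac=[-0.7624 0.0000; 0.0000 -0.9761]  S=[0.6459 0.1446; 0.1446 0.9441]  K=[-0.8597 -0.0234; -0.0012 -0.7856]  nu=[-0.6229, 0.0575]  x^+=[-1.9037, 1.7456]  P^+=[0.2491 0.0343; 0.0343 0.1771]
step 2: x^-=[-1.5895, 1.7456]  P^-=[0.5672 0.0622; 0.0622 0.2371]  H_jac=[-0.0187 0.0000; 0.0000 -0.9848]  S=[0.2202 0.0341; 0.0341 0.4499]  K=[-0.0273 -0.1341; 0.0761 -0.5247]  nu=[-0.0702, 2.6639]  x^+=[-1.9448, 0.3424]  P^+=[0.5587 0.0309; 0.0309 0.1147]

K[1,1] = -0.5247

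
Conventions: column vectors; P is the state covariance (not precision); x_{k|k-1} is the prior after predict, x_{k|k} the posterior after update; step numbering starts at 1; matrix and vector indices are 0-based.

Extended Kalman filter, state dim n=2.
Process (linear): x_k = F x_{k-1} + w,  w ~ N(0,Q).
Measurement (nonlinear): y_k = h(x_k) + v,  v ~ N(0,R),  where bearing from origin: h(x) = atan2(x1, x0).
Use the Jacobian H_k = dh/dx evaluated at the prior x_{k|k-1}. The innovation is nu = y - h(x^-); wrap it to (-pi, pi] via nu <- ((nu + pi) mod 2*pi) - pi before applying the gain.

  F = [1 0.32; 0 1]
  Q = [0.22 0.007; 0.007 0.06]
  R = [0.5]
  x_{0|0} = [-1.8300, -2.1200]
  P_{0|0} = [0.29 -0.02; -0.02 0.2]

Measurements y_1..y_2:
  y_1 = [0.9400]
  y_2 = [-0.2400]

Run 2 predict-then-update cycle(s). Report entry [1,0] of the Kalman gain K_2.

step 1: x^-=[-2.5084, -2.1200]  P^-=[0.5177 0.0510; 0.0510 0.2600]  H_jac=[0.1965 -0.2326]  S=[0.5294]  K=[0.1698; -0.0953]  nu=[-2.9033]  x^+=[-3.0013, -1.8434]  P^+=[0.5024 0.0596; 0.0596 0.2552]
step 2: x^-=[-3.5912, -1.8434]  P^-=[0.7867 0.1482; 0.1482 0.3152]  H_jac=[0.1131 -0.2204]  S=[0.5180]  K=[0.1087; -0.1017]  nu=[2.4274]  x^+=[-3.3273, -2.0903]  P^+=[0.7805 0.1540; 0.1540 0.3098]

K[1,0] = -0.1017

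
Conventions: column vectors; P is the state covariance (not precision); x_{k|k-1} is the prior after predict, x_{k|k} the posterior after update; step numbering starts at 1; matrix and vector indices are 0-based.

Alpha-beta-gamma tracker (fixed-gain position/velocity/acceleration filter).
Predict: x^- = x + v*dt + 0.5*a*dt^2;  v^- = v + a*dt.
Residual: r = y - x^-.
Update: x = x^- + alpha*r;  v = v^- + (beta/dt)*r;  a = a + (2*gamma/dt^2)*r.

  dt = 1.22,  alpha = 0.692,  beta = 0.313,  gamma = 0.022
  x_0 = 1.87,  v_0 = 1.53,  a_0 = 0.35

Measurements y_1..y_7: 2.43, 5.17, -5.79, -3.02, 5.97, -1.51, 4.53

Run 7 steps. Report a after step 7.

a_post = 0.1624

step 1: x_pred=3.9971  r=-1.5671  x^+=2.9127  v^+=1.5550  a^+=0.3037
step 2: x_pred=5.0357  r=0.1343  x^+=5.1286  v^+=1.9599  a^+=0.3076
step 3: x_pred=7.7487  r=-13.5387  x^+=-1.6201  v^+=-1.1382  a^+=-0.0926
step 4: x_pred=-3.0776  r=0.0576  x^+=-3.0377  v^+=-1.2364  a^+=-0.0909
step 5: x_pred=-4.6138  r=10.5838  x^+=2.7102  v^+=1.3681  a^+=0.2220
step 6: x_pred=4.5445  r=-6.0545  x^+=0.3548  v^+=0.0856  a^+=0.0430
step 7: x_pred=0.4912  r=4.0388  x^+=3.2861  v^+=1.1743  a^+=0.1624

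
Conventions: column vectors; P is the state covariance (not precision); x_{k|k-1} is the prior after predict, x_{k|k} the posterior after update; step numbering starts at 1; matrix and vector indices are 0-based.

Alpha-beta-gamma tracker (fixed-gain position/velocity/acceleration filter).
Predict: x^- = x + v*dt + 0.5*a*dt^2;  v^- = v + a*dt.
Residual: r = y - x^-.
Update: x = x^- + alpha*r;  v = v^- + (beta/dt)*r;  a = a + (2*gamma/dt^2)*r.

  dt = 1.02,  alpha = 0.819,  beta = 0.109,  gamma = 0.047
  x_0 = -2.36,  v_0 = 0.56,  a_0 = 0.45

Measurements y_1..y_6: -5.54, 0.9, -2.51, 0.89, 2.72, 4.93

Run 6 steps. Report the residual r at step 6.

step 1: x_pred=-1.5547  r=-3.9853  x^+=-4.8187  v^+=0.5931  a^+=0.0899
step 2: x_pred=-4.1669  r=5.0669  x^+=-0.0171  v^+=1.2263  a^+=0.5477
step 3: x_pred=1.5187  r=-4.0287  x^+=-1.7808  v^+=1.3545  a^+=0.1837
step 4: x_pred=-0.3037  r=1.1937  x^+=0.6739  v^+=1.6694  a^+=0.2916
step 5: x_pred=2.5285  r=0.1915  x^+=2.6853  v^+=1.9873  a^+=0.3089
step 6: x_pred=4.8731  r=0.0569  x^+=4.9197  v^+=2.3085  a^+=0.3140

resid = 0.0569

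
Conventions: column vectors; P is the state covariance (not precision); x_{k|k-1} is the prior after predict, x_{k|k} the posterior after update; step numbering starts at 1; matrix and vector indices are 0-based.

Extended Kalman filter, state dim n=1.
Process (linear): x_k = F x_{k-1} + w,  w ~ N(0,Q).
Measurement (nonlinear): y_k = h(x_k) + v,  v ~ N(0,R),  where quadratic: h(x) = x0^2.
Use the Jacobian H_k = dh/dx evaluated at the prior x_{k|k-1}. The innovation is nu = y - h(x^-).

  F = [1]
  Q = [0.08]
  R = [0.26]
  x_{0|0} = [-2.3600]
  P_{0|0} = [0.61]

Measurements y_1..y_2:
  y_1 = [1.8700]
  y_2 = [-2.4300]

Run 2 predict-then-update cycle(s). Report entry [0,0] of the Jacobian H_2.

step 1: x^-=[-2.3600]  P^-=[0.6900]  H_jac=[-4.7200]  S=[15.6321]  K=[-0.2083]  nu=[-3.6996]  x^+=[-1.5892]  P^+=[0.0115]
step 2: x^-=[-1.5892]  P^-=[0.0915]  H_jac=[-3.1784]  S=[1.1841]  K=[-0.2455]  nu=[-4.9556]  x^+=[-0.3724]  P^+=[0.0201]

H_jac[0,0] = -3.1784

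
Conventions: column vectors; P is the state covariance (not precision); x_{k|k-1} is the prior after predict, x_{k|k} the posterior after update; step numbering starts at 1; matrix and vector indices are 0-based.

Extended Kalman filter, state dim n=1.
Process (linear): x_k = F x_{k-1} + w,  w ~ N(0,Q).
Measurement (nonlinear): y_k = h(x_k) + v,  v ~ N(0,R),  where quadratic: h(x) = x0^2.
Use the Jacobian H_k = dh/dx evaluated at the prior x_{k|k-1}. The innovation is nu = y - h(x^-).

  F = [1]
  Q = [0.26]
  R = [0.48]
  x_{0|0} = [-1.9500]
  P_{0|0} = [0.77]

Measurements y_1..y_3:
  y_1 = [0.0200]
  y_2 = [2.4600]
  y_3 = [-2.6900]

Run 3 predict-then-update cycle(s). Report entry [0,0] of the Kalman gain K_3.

step 1: x^-=[-1.9500]  P^-=[1.0300]  H_jac=[-3.9000]  S=[16.1463]  K=[-0.2488]  nu=[-3.7825]  x^+=[-1.0090]  P^+=[0.0306]
step 2: x^-=[-1.0090]  P^-=[0.2906]  H_jac=[-2.0179]  S=[1.6634]  K=[-0.3526]  nu=[1.4420]  x^+=[-1.5173]  P^+=[0.0839]
step 3: x^-=[-1.5173]  P^-=[0.3439]  H_jac=[-3.0347]  S=[3.6468]  K=[-0.2861]  nu=[-4.9923]  x^+=[-0.0888]  P^+=[0.0453]

K[0,0] = -0.2861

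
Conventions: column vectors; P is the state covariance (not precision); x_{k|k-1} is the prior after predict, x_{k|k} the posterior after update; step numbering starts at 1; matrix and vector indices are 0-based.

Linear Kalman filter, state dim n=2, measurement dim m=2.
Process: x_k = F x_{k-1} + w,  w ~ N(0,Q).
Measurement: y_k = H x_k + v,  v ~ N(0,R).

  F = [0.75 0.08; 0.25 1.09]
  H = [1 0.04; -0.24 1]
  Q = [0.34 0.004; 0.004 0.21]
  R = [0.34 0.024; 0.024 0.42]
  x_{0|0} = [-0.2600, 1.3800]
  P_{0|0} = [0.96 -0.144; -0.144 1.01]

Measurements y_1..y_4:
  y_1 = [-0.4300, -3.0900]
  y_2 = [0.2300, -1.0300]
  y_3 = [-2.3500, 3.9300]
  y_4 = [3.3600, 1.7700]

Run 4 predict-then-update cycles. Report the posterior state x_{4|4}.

step 1: x^-=[-0.0846, 1.4392]  P^-=[0.8692 0.1515; 0.1515 1.3915]  S=[1.2235 0.0211; 0.0211 1.7889]  K=[0.7160 -0.0404; 0.1563 0.7557]  nu=[-0.4030, -4.5495]  x^+=[-0.1895, -2.0619]  P^+=[0.2402 0.0579; 0.0579 0.3350]
step 2: x^-=[-0.3070, -2.2948]  P^-=[0.4842 0.1267; 0.1267 0.6546]  S=[0.8354 0.0595; 0.0595 1.0417]  K=[0.5873 -0.0234; 0.1409 0.5912]  nu=[0.6288, 1.1911]  x^+=[0.0344, -1.5020]  P^+=[0.1971 0.0515; 0.0515 0.2640]
step 3: x^-=[-0.0944, -1.6286]  P^-=[0.4587 0.1071; 0.1071 0.5641]  S=[0.8082 0.0426; 0.0426 0.9591]  K=[0.5744 -0.0286; 0.1312 0.5555]  nu=[-2.1905, 5.5360]  x^+=[-1.5108, 1.1594]  P^+=[0.1927 0.0480; 0.0480 0.2480]
step 4: x^-=[-1.0404, 0.8860]  P^-=[0.4557 0.1020; 0.1020 0.5429]  S=[0.8048 0.0373; 0.0373 0.9402]  K=[0.5728 -0.0306; 0.1284 0.5463]  nu=[4.3649, 0.6343]  x^+=[1.4404, 1.7928]  P^+=[0.1921 0.0470; 0.0470 0.2438]

x_post = [1.4404, 1.7928]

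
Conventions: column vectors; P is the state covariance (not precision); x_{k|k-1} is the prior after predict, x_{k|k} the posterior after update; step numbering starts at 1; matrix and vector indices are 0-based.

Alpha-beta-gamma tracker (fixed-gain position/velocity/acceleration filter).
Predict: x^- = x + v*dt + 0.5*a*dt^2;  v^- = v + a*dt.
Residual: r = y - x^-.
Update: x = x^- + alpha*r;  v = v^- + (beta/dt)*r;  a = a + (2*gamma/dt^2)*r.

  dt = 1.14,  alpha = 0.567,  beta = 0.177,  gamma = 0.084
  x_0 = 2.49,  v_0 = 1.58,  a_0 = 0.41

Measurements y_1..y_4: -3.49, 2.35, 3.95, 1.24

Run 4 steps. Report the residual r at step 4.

resid = -1.9827

step 1: x_pred=4.5576  r=-8.0476  x^+=-0.0054  v^+=0.7979  a^+=-0.6303
step 2: x_pred=0.4946  r=1.8554  x^+=1.5466  v^+=0.3674  a^+=-0.3905
step 3: x_pred=1.7117  r=2.2383  x^+=2.9808  v^+=0.2698  a^+=-0.1011
step 4: x_pred=3.2227  r=-1.9827  x^+=2.0985  v^+=-0.1533  a^+=-0.3574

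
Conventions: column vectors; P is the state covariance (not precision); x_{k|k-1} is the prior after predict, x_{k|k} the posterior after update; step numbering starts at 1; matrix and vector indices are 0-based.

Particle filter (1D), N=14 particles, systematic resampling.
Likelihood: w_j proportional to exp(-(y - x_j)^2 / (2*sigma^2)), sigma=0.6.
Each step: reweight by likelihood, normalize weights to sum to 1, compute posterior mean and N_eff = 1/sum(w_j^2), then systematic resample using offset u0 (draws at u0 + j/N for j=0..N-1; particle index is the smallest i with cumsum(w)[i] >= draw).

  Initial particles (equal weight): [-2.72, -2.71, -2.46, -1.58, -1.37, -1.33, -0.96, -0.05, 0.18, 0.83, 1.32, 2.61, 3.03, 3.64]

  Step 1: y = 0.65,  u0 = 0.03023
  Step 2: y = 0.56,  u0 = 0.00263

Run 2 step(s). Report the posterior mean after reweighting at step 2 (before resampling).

post_mean = 0.5264

step 1: w=[0.0000, 0.0000, 0.0000, 0.0004, 0.0012, 0.0016, 0.0098, 0.1824, 0.2651, 0.3444, 0.1931, 0.0017, 0.0001, 0.0000]  mean=0.5706  Neff=3.8520  idx=[7, 7, 7, 8, 8, 8, 8, 9, 9, 9, 9, 10, 10, 10]
step 2: w=[0.0595, 0.0595, 0.0595, 0.0816, 0.0816, 0.0816, 0.0816, 0.0902, 0.0902, 0.0902, 0.0902, 0.0447, 0.0447, 0.0447]  mean=0.5264  Neff=13.1900  idx=[0, 1, 2, 3, 4, 5, 6, 6, 7, 8, 9, 10, 10, 12]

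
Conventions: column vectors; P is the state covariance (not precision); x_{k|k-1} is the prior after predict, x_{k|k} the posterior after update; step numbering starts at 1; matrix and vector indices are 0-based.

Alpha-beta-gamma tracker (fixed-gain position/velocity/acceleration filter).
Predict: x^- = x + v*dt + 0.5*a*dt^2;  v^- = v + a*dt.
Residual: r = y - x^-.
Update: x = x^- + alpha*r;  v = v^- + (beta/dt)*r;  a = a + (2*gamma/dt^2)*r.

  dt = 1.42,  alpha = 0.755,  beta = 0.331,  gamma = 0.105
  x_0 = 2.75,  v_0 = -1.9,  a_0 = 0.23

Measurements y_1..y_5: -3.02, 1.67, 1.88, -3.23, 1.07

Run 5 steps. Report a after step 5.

a_post = 0.4253

step 1: x_pred=0.2839  r=-3.3039  x^+=-2.2105  v^+=-2.3435  a^+=-0.1141
step 2: x_pred=-5.6534  r=7.3234  x^+=-0.1242  v^+=-0.7985  a^+=0.6486
step 3: x_pred=-0.6041  r=2.4841  x^+=1.2714  v^+=0.7016  a^+=0.9073
step 4: x_pred=3.1824  r=-6.4124  x^+=-1.6590  v^+=0.4953  a^+=0.2395
step 5: x_pred=-0.7142  r=1.7842  x^+=0.6329  v^+=1.2513  a^+=0.4253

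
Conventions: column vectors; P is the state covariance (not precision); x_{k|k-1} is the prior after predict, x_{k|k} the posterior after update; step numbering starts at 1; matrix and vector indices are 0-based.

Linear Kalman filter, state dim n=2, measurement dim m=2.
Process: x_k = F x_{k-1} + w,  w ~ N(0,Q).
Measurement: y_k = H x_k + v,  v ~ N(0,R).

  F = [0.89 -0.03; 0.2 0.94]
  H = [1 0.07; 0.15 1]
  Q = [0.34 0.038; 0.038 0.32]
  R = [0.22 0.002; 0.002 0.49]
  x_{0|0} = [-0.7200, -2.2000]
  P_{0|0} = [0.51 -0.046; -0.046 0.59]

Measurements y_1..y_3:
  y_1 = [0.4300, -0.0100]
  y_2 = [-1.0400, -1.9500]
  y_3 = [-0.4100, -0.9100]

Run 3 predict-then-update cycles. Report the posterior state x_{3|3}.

step 1: x^-=[-0.5748, -2.2120]  P^-=[0.7470 0.0739; 0.0739 0.8444]  S=[0.9814 0.2479; 0.2479 1.3734]  K=[0.7671 -0.0030; -0.0228 0.6270]  nu=[1.1596, 2.2882]  x^+=[0.3078, -0.8037]  P^+=[0.1705 -0.0255; -0.0255 0.3110]
step 2: x^-=[0.2981, -0.6939]  P^-=[0.4767 0.0384; 0.0384 0.5920]  S=[0.7050 0.1537; 0.1537 1.1043]  K=[0.6789 0.0050; -0.0050 0.5420]  nu=[-1.2895, -1.3008]  x^+=[-0.5839, -1.3926]  P^+=[0.1507 -0.0188; -0.0188 0.2684]
step 3: x^-=[-0.4779, -1.4258]  P^-=[0.4606 0.0416; 0.0416 0.5561]  S=[0.6892 0.1521; 0.1521 1.0690]  K=[0.6708 0.0081; 0.0008 0.5260]  nu=[0.1677, 0.5875]  x^+=[-0.3606, -1.1167]  P^+=[0.1488 -0.0170; -0.0170 0.2603]

x_post = [-0.3606, -1.1167]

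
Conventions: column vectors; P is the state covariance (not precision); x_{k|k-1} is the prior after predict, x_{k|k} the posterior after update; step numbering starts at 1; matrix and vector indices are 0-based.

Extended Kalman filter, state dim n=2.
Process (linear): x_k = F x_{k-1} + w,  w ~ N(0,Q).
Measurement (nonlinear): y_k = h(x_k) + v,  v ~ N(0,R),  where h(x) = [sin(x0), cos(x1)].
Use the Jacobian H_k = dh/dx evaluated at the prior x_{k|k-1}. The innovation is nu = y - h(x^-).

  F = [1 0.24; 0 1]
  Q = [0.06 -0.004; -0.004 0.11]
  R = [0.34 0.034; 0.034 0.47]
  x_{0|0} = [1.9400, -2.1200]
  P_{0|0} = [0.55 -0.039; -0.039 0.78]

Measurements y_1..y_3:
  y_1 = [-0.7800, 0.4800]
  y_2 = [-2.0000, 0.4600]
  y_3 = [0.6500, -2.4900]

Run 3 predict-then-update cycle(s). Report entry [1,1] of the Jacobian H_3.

step 1: x^-=[1.4312, -2.1200]  P^-=[0.6362 0.1442; 0.1442 0.8900]  H_jac=[0.1391 0.0000; 0.0000 0.8529]  S=[0.3523 0.0511; 0.0511 1.1175]  K=[0.2369 0.0992; -0.0419 0.6812]  nu=[-1.7703, 1.0020]  x^+=[1.1113, -1.3633]  P^+=[0.6030 0.0641; 0.0641 0.3737]
step 2: x^-=[0.7841, -1.3633]  P^-=[0.7153 0.1498; 0.1498 0.4837]  H_jac=[0.7080 0.0000; 0.0000 0.9785]  S=[0.6986 0.1378; 0.1378 0.9332]  K=[0.7148 0.0515; 0.0533 0.4994]  nu=[-2.7062, 0.2540]  x^+=[-1.1372, -1.3808]  P^+=[0.3458 0.0496; 0.0496 0.2417]
step 3: x^-=[-1.4686, -1.3808]  P^-=[0.4435 0.1036; 0.1036 0.3517]  H_jac=[0.1020 0.0000; 0.0000 0.9820]  S=[0.3446 0.0444; 0.0444 0.8092]  K=[0.1159 0.1194; -0.0245 0.4282]  nu=[1.6448, -2.6789]  x^+=[-1.5979, -2.5681]  P^+=[0.4261 0.0611; 0.0611 0.2041]

H_jac[1,1] = 0.9820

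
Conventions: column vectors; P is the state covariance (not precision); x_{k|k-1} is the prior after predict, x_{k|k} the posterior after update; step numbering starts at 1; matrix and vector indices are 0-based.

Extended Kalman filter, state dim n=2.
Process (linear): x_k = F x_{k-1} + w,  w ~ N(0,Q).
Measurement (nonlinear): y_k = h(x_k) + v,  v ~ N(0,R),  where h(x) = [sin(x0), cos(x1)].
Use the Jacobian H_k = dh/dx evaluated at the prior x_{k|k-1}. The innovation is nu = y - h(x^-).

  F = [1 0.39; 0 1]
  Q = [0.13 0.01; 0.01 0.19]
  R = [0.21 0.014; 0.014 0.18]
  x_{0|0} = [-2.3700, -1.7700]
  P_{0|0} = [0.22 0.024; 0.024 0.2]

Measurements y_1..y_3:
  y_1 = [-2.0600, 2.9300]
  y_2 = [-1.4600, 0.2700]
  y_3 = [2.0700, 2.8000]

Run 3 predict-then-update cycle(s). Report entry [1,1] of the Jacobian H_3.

step 1: x^-=[-3.0603, -1.7700]  P^-=[0.3991 0.1120; 0.1120 0.3900]  H_jac=[-0.9967 0.0000; 0.0000 0.9802]  S=[0.6065 -0.0954; -0.0954 0.5547]  K=[-0.6422 0.0874; -0.0777 0.6758]  nu=[-1.9788, 3.1279]  x^+=[-1.5161, 0.4976]  P^+=[0.1341 0.0069; 0.0069 0.1230]
step 2: x^-=[-1.3220, 0.4976]  P^-=[0.2881 0.0648; 0.0648 0.3130]  H_jac=[0.2462 0.0000; 0.0000 -0.4773]  S=[0.2275 0.0064; 0.0064 0.2513]  K=[0.3156 -0.1312; 0.0869 -0.5966]  nu=[-0.4908, -0.6087]  x^+=[-1.3970, 0.8181]  P^+=[0.2617 0.0402; 0.0402 0.2225]
step 3: x^-=[-1.0780, 0.8181]  P^-=[0.4569 0.1370; 0.1370 0.4125]  H_jac=[0.4731 0.0000; 0.0000 -0.7299]  S=[0.3123 -0.0333; -0.0333 0.3997]  K=[0.6715 -0.1942; 0.1284 -0.7424]  nu=[2.9510, 2.1164]  x^+=[0.4928, -0.3744]  P^+=[0.2923 0.0350; 0.0350 0.1806]

H_jac[1,1] = -0.7299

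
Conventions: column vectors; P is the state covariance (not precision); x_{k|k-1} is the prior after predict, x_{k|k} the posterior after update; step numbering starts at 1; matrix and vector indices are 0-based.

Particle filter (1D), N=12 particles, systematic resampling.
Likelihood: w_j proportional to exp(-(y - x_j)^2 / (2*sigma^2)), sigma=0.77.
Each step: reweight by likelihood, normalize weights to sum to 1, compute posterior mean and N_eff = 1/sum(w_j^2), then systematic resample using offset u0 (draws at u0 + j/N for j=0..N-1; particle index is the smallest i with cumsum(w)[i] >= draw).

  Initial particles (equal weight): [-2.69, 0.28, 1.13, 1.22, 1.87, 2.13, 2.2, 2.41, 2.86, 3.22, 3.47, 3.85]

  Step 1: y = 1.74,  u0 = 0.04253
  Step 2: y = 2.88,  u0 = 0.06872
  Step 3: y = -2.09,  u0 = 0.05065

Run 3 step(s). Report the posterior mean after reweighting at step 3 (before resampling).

step 1: w=[0.0000, 0.0291, 0.1285, 0.1400, 0.1733, 0.1547, 0.1471, 0.1204, 0.0610, 0.0277, 0.0141, 0.0041]  mean=1.9200  Neff=7.5906  idx=[2, 2, 3, 3, 4, 4, 5, 6, 6, 7, 7, 9]
step 2: w=[0.0132, 0.0132, 0.0171, 0.0171, 0.0737, 0.0737, 0.1085, 0.1180, 0.1180, 0.1447, 0.1447, 0.1581]  mean=2.3042  Neff=8.4526  idx=[4, 5, 6, 7, 7, 8, 9, 9, 10, 10, 11, 11]
step 3: w=[0.3916, 0.3916, 0.0652, 0.0394, 0.0394, 0.0394, 0.0083, 0.0083, 0.0083, 0.0083, 0.0000, 0.0000]  mean=1.9440  Neff=3.1650  idx=[0, 0, 0, 0, 0, 1, 1, 1, 1, 2, 3, 6]

post_mean = 1.9440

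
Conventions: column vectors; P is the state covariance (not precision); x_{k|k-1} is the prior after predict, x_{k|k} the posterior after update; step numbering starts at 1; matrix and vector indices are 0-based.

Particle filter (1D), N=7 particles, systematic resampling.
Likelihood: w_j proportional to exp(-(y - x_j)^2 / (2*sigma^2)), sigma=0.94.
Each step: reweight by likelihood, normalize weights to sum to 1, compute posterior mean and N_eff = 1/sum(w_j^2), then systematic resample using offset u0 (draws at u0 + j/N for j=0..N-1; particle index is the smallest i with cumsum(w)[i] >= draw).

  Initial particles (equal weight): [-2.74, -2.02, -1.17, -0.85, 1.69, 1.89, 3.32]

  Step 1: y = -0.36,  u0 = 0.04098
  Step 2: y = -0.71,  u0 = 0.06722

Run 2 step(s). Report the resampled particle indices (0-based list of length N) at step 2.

resampled_idx = [1, 1, 2, 3, 4, 5, 6]

step 1: w=[0.0206, 0.1071, 0.3513, 0.4445, 0.0472, 0.0290, 0.0002]  mean=-0.9263  Neff=2.9766  idx=[1, 2, 2, 2, 3, 3, 3]
step 2: w=[0.0630, 0.1477, 0.1477, 0.1477, 0.1646, 0.1646, 0.1646]  mean=-1.0655  Neff=6.6348  idx=[1, 1, 2, 3, 4, 5, 6]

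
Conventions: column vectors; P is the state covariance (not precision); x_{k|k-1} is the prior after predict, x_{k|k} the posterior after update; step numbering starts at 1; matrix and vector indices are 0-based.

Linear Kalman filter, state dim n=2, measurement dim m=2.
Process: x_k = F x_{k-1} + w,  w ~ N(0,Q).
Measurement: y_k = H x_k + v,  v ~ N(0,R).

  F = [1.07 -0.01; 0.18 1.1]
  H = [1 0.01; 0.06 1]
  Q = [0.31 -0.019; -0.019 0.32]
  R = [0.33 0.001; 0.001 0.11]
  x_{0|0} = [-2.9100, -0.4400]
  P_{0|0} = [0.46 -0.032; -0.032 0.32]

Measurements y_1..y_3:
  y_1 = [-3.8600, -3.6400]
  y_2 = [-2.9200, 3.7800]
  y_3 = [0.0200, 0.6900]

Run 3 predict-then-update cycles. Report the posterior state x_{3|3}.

x_post = [-1.2658, 1.0335]

step 1: x^-=[-3.1093, -1.0078]  P^-=[0.8374 0.0285; 0.0285 0.7094]  S=[1.1680 0.0868; 0.0868 0.8259]  K=[0.7157 0.0201; -0.0338 0.8646]  nu=[-0.7406, -2.4456]  x^+=[-3.6884, -3.0974]  P^+=[0.2363 -0.0113; -0.0113 0.0958]
step 2: x^-=[-3.9156, -4.0710]  P^-=[0.5808 0.0122; 0.0122 0.4391]  S=[0.9111 0.0525; 0.0525 0.5526]  K=[0.6362 0.0248; -0.0277 0.7985]  nu=[1.0364, 8.0859]  x^+=[-3.0560, 2.3566]  P^+=[0.2101 -0.0092; -0.0092 0.0884]
step 3: x^-=[-3.2934, 2.0422]  P^-=[0.5507 0.0096; 0.0096 0.4301]  S=[0.8809 0.0480; 0.0480 0.5432]  K=[0.6240 0.0234; -0.0275 0.7952]  nu=[3.2930, -1.1546]  x^+=[-1.2658, 1.0335]  P^+=[0.2060 -0.0092; -0.0092 0.0880]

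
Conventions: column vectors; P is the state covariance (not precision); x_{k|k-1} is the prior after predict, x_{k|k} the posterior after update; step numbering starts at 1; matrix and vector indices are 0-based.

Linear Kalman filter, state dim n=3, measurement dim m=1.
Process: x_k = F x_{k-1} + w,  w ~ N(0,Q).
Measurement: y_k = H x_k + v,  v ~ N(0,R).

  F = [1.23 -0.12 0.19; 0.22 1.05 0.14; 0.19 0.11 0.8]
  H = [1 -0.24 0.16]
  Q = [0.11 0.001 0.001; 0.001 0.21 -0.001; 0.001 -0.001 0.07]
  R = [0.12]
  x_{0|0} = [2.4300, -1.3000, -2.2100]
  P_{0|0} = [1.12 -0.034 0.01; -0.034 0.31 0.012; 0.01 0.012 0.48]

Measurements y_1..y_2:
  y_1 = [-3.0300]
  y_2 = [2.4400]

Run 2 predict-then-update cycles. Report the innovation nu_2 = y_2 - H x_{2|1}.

innov = [5.8119]

step 1: x^-=[2.7250, -1.1398, -1.4493]  P^-=[1.8404 0.2391 0.3371; 0.2391 0.6038 0.1401; 0.3371 0.1401 0.4251]  S=[1.9884]  K=[0.9238; 0.0586; 0.1868]  nu=[-5.7967]  x^+=[-2.6301, -1.4797, -2.5323]  P^+=[0.1434 0.1314 -0.0061; 0.1314 0.5970 0.1183; -0.0061 0.1183 0.3557]
step 2: x^-=[-3.5386, -2.4868, -2.6883]  P^-=[0.3013 0.1606 0.0804; 0.1606 0.9772 0.2431; 0.0804 0.2431 0.3345]  S=[0.4161]  K=[0.6624; -0.0843; 0.1815]  nu=[5.8119]  x^+=[0.3110, -2.9766, -1.6334]  P^+=[0.1187 0.1838 0.0303; 0.1838 0.9742 0.2495; 0.0303 0.2495 0.3208]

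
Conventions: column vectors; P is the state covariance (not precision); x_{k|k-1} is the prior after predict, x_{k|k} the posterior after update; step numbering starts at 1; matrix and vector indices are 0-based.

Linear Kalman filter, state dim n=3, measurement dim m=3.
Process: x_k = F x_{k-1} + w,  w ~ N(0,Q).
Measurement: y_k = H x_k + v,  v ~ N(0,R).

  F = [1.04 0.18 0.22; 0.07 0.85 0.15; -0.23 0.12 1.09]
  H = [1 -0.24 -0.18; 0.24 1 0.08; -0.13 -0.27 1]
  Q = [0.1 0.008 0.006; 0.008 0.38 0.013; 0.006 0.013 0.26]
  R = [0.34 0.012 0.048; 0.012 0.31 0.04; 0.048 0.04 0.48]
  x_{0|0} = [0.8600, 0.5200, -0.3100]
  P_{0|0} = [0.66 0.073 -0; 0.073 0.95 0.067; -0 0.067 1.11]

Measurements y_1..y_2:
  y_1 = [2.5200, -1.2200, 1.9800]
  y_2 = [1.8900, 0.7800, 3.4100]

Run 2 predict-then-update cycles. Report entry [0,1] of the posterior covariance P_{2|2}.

P_post[0,1] = 0.0170

step 1: x^-=[0.9198, 0.4557, -0.4733]  P^-=[0.9310 0.3178 0.1558; 0.3178 1.1204 0.3304; 0.1558 0.3304 1.6409]  S=[1.2086 0.1824 -0.2754; 0.1824 1.7059 0.1368; -0.2754 0.1368 2.0217]  K=[0.6570 0.2506 0.0473; -0.1372 0.7377 -0.0753; -0.0497 0.2389 0.7346]  nu=[1.6244, -1.8586, 2.6959]  x^+=[1.6488, -1.3411, 0.9822]  P^+=[0.2516 0.0189 0.1021; 0.0189 0.2157 0.0475; 0.1021 0.0475 0.3859]
step 2: x^-=[1.6895, -0.8771, 0.5304]  P^-=[0.4553 0.1167 0.1657; 0.1167 0.5622 0.1396; 0.1657 0.1396 0.6950]  S=[0.7466 0.0646 0.0151; 0.0646 0.9876 0.0815; 0.0151 0.0815 1.1134]  K=[0.5137 0.2049 0.0454; -0.1105 0.6218 -0.0686; -0.0185 0.1932 0.5571]  nu=[0.0855, 1.2092, 2.8624]  x^+=[2.1111, -0.3310, 2.3572]  P^+=[0.1987 0.0170 0.0851; 0.0170 0.1816 0.0379; 0.0851 0.0379 0.2956]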